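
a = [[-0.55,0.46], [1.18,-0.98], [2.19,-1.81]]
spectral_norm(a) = 3.31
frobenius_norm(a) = 3.31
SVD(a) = [[-0.22, 0.74], [0.46, -0.5], [0.86, 0.46]] @ diag([3.307427375942974, 0.0049145562336972305]) @ [[0.77,-0.64], [0.64,0.77]]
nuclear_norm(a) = 3.31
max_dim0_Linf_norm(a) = 2.19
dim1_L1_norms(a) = [1.01, 2.16, 4.0]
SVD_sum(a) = [[-0.55,0.46], [1.18,-0.98], [2.19,-1.81]] + [[0.00,  0.0], [-0.00,  -0.00], [0.0,  0.0]]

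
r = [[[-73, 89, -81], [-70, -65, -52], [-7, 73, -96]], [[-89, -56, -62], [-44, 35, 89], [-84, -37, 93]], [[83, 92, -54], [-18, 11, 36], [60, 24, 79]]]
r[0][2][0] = -7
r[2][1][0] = -18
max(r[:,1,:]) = 89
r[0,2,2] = -96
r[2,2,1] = 24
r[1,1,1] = 35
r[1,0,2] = -62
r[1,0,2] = -62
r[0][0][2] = -81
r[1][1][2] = 89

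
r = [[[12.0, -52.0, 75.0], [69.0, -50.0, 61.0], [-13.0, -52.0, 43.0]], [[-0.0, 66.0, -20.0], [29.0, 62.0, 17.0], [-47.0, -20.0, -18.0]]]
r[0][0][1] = -52.0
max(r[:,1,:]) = 69.0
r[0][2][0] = -13.0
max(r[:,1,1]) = 62.0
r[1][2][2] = -18.0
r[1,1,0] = 29.0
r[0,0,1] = -52.0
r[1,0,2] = -20.0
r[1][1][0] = 29.0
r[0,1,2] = 61.0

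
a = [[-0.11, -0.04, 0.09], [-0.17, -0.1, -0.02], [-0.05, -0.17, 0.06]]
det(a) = 0.00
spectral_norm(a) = 0.27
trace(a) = -0.15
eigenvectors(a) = [[-0.07+0.34j,-0.07-0.34j,(0.4+0j)], [(-0.71+0j),-0.71-0.00j,(-0.39+0j)], [-0.59-0.15j,-0.59+0.15j,(0.83+0j)]]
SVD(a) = [[-0.45, -0.16, -0.88],[-0.66, -0.60, 0.45],[-0.6, 0.79, 0.17]] @ diag([0.2747684502001493, 0.11369259757632276, 0.08761445103951972]) @ [[0.70,0.68,-0.23], [0.70,-0.59,0.39], [0.13,-0.44,-0.89]]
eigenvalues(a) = [(-0.13+0.08j), (-0.13-0.08j), (0.12+0j)]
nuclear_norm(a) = 0.48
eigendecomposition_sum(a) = [[(-0.06+0.03j), -0.01+0.03j, 0.03+0.00j], [-0.08-0.12j, -0.06+0.00j, (0.01+0.06j)], [(-0.04-0.11j), -0.05-0.01j, -0.01+0.05j]] + [[(-0.06-0.03j), (-0.01-0.03j), 0.03-0.00j],[(-0.08+0.12j), -0.06-0.00j, (0.01-0.06j)],[-0.04+0.11j, -0.05+0.01j, -0.01-0.05j]] + [[0.01+0.00j, -0.03-0.00j, 0.03-0.00j], [(-0.01-0j), (0.03+0j), (-0.03+0j)], [0.03+0.00j, (-0.06-0j), 0.07-0.00j]]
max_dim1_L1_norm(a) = 0.29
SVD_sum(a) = [[-0.09, -0.08, 0.03], [-0.13, -0.12, 0.04], [-0.11, -0.11, 0.04]] + [[-0.01, 0.01, -0.01], [-0.05, 0.04, -0.03], [0.06, -0.05, 0.04]] + [[-0.01,0.03,0.07], [0.01,-0.02,-0.04], [0.0,-0.01,-0.01]]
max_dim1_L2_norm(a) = 0.2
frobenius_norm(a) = 0.31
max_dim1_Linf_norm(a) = 0.17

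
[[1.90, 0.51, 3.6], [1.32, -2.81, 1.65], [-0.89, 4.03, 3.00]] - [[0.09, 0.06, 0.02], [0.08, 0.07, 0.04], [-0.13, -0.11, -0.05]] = [[1.81, 0.45, 3.58],[1.24, -2.88, 1.61],[-0.76, 4.14, 3.05]]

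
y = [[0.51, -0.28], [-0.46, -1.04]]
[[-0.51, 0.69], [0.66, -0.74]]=y @ [[-1.09, 1.41], [-0.15, 0.09]]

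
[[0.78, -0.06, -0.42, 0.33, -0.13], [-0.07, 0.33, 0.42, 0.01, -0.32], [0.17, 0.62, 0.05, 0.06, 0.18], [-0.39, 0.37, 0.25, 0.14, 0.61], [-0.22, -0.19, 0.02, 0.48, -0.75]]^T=[[0.78, -0.07, 0.17, -0.39, -0.22],[-0.06, 0.33, 0.62, 0.37, -0.19],[-0.42, 0.42, 0.05, 0.25, 0.02],[0.33, 0.01, 0.06, 0.14, 0.48],[-0.13, -0.32, 0.18, 0.61, -0.75]]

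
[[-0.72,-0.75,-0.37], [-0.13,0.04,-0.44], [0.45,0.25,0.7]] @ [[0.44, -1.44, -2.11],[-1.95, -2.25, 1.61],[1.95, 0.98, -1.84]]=[[0.42, 2.36, 0.99], [-0.99, -0.33, 1.15], [1.08, -0.52, -1.84]]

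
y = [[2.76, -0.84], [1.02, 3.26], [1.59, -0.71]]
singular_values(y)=[3.44, 3.34]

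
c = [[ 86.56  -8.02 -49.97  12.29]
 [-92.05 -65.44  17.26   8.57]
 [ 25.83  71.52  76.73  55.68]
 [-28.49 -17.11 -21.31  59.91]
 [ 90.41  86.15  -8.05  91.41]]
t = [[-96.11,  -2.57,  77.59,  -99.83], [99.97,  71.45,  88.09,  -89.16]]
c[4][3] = 91.41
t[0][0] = -96.11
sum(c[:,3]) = 227.85999999999999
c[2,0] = 25.83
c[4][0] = 90.41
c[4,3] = 91.41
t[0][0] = -96.11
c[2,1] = 71.52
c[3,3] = 59.91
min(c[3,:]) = -28.49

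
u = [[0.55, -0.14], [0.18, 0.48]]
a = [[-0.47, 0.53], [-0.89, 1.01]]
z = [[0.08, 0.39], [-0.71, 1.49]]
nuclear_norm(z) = 1.92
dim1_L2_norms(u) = [0.57, 0.51]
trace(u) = 1.03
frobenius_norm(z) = 1.70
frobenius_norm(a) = 1.52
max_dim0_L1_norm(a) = 1.54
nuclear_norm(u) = 1.08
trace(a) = 0.54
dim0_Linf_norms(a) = [0.89, 1.01]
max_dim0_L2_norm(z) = 1.54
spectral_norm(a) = 1.52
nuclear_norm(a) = 1.52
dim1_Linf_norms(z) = [0.39, 1.49]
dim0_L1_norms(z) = [0.79, 1.88]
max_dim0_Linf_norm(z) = 1.49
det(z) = 0.40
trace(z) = 1.57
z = u + a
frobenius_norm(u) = 0.76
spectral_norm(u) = 0.58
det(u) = 0.29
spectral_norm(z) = 1.68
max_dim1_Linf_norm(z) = 1.49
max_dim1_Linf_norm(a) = 1.01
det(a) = -0.00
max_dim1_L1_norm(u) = 0.69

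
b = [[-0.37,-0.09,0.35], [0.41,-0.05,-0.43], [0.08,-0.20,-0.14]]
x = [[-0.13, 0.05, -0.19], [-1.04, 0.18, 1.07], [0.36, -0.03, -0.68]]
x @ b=[[0.05, 0.05, -0.04], [0.54, -0.13, -0.59], [-0.2, 0.11, 0.23]]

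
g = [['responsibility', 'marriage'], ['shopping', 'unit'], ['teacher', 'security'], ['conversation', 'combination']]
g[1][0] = 'shopping'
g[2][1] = 'security'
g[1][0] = 'shopping'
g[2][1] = 'security'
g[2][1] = 'security'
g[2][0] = 'teacher'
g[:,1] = ['marriage', 'unit', 'security', 'combination']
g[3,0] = 'conversation'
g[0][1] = 'marriage'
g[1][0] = 'shopping'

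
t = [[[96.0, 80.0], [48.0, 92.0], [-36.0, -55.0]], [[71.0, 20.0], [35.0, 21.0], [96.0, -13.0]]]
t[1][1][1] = 21.0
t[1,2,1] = -13.0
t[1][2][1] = -13.0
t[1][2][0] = 96.0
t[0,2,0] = -36.0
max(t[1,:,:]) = 96.0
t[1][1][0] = 35.0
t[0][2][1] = -55.0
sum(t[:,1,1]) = 113.0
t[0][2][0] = -36.0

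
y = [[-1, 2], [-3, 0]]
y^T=[[-1, -3], [2, 0]]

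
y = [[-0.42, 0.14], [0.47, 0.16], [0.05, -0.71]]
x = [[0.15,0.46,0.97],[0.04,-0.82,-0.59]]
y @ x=[[-0.06, -0.31, -0.49], [0.08, 0.08, 0.36], [-0.02, 0.61, 0.47]]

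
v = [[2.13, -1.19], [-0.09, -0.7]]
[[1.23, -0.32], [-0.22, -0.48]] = v @ [[0.70, 0.22], [0.22, 0.66]]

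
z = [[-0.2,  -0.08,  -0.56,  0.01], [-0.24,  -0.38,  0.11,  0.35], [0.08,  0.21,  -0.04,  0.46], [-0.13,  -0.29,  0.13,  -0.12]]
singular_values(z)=[0.62, 0.6, 0.58, 0.0]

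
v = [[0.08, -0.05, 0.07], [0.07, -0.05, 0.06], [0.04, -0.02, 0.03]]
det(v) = 0.000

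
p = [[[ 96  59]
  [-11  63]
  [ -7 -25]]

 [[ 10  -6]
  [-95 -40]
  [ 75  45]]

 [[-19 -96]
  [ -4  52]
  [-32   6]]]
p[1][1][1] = -40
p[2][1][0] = -4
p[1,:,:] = [[10, -6], [-95, -40], [75, 45]]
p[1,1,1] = -40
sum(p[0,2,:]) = -32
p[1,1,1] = -40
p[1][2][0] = 75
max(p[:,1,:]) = 63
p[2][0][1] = -96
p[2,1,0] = -4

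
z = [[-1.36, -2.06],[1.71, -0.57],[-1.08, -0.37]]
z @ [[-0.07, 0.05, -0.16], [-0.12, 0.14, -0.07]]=[[0.34, -0.36, 0.36], [-0.05, 0.01, -0.23], [0.12, -0.11, 0.20]]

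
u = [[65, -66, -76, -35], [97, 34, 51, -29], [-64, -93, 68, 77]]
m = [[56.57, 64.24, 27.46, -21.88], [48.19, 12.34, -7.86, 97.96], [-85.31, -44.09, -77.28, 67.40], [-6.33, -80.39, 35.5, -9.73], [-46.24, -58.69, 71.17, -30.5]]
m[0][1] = 64.24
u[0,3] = -35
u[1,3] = -29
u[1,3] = -29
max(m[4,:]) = 71.17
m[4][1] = -58.69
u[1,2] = 51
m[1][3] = 97.96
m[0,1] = 64.24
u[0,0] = 65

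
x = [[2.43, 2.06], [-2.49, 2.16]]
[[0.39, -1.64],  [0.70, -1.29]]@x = [[5.03, -2.74], [4.91, -1.34]]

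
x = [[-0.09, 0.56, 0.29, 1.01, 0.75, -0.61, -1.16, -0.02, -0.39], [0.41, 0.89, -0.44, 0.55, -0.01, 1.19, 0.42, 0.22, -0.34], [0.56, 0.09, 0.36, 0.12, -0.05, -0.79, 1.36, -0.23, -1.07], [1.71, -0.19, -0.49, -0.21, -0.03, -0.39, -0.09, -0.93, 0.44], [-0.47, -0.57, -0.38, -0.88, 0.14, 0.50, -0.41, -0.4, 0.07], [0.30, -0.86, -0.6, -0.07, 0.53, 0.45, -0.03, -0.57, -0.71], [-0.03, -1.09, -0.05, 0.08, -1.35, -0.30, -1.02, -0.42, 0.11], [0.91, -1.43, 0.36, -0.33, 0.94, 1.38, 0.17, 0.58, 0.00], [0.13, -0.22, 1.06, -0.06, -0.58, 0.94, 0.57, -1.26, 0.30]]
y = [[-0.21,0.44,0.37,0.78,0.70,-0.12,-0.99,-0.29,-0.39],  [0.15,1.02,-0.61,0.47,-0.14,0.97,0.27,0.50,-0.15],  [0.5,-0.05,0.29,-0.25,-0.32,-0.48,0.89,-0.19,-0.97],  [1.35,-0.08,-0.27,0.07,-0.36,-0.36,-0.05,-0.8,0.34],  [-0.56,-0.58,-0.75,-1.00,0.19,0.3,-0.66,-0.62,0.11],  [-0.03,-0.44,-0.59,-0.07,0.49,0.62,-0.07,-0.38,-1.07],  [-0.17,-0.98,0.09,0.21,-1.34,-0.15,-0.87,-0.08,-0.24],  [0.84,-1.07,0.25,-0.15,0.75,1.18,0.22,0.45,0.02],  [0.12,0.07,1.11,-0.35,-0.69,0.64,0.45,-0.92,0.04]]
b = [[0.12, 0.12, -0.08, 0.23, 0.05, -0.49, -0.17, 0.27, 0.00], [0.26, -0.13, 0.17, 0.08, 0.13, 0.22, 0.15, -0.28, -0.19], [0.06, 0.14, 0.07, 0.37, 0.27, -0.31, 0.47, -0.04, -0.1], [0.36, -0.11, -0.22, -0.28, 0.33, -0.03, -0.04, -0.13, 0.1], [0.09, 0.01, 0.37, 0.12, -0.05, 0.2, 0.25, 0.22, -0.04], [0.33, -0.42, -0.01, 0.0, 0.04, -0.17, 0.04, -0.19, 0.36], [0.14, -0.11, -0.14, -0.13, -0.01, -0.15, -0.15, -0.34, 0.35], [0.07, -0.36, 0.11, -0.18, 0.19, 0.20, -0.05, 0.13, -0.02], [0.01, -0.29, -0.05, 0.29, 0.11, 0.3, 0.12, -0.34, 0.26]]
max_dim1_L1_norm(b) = 1.83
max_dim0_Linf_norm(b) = 0.49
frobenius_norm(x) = 5.94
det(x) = 52.16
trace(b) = -0.20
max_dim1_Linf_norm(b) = 0.49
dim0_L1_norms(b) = [1.44, 1.69, 1.22, 1.68, 1.18, 2.07, 1.44, 1.94, 1.42]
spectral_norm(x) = 3.03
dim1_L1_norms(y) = [4.29, 4.28, 3.94, 3.68, 4.77, 3.76, 4.13, 4.93, 4.39]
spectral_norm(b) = 1.10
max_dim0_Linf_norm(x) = 1.71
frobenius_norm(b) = 1.90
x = b + y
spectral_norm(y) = 2.37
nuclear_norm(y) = 14.86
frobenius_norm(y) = 5.28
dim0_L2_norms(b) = [0.6, 0.68, 0.51, 0.65, 0.5, 0.78, 0.61, 0.71, 0.61]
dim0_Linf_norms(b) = [0.36, 0.42, 0.37, 0.37, 0.33, 0.49, 0.47, 0.34, 0.36]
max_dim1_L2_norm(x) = 2.5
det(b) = -0.00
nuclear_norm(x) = 16.36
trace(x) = 1.40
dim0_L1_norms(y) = [3.93, 4.73, 4.33, 3.35, 4.98, 4.82, 4.47, 4.23, 3.33]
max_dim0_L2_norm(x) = 2.43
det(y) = 25.83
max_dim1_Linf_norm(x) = 1.71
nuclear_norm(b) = 4.90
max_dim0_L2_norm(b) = 0.78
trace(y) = 1.60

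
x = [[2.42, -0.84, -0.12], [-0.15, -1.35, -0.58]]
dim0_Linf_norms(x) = [2.42, 1.35, 0.58]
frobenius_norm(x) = 2.96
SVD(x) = [[-0.98, -0.18], [-0.18, 0.98]] @ diag([2.5945498044784348, 1.423415368780637]) @ [[-0.91, 0.41, 0.09], [-0.41, -0.83, -0.39]]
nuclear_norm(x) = 4.02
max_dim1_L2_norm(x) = 2.56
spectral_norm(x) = 2.59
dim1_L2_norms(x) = [2.56, 1.48]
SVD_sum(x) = [[2.31, -1.05, -0.22], [0.43, -0.19, -0.04]] + [[0.11, 0.21, 0.1], [-0.58, -1.16, -0.54]]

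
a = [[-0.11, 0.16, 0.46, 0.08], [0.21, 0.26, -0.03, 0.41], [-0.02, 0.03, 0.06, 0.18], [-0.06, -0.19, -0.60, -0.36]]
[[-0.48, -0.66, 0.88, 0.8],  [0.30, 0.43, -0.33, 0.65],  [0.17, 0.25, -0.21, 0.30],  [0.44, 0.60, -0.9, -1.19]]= a @[[-0.88, -1.24, 1.25, -0.49],[-0.48, -0.65, 0.98, 1.32],[-1.33, -1.84, 2.21, 0.97],[1.39, 1.96, -1.91, 1.07]]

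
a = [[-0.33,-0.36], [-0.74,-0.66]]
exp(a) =[[0.81, -0.23], [-0.47, 0.60]]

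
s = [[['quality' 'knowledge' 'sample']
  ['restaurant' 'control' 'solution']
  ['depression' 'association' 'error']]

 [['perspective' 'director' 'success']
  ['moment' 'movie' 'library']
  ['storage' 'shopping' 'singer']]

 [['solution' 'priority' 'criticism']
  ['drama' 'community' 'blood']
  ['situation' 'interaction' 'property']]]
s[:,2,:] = [['depression', 'association', 'error'], ['storage', 'shopping', 'singer'], ['situation', 'interaction', 'property']]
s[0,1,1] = 'control'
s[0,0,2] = 'sample'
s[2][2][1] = 'interaction'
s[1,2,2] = 'singer'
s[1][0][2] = 'success'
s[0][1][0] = 'restaurant'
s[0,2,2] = 'error'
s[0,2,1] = 'association'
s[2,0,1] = 'priority'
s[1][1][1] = 'movie'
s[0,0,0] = 'quality'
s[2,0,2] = 'criticism'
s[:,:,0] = [['quality', 'restaurant', 'depression'], ['perspective', 'moment', 'storage'], ['solution', 'drama', 'situation']]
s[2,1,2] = 'blood'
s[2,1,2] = 'blood'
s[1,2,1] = 'shopping'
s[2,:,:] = [['solution', 'priority', 'criticism'], ['drama', 'community', 'blood'], ['situation', 'interaction', 'property']]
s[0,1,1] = 'control'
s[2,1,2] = 'blood'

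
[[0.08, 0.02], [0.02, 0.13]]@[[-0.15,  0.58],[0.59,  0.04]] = [[-0.00,  0.05], [0.07,  0.02]]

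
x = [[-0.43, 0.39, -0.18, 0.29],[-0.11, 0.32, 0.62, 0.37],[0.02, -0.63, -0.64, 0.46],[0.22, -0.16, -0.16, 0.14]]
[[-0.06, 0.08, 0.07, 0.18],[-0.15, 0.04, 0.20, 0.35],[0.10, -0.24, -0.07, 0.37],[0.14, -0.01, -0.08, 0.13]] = x @ [[0.52, 0.23, -0.31, 0.07], [0.23, 0.46, -0.10, -0.05], [-0.31, -0.1, 0.27, 0.09], [0.07, -0.05, 0.09, 0.86]]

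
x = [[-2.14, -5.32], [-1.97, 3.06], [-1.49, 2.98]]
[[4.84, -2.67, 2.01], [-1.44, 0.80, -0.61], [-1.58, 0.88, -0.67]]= x@[[-0.42, 0.23, -0.17], [-0.74, 0.41, -0.31]]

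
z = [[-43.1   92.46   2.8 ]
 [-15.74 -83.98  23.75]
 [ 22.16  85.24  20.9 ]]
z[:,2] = [2.8, 23.75, 20.9]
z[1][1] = -83.98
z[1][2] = 23.75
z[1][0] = -15.74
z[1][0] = -15.74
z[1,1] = -83.98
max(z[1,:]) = 23.75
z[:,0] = [-43.1, -15.74, 22.16]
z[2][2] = 20.9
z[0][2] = 2.8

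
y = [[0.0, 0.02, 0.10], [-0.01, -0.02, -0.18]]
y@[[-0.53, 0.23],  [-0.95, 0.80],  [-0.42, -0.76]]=[[-0.06,-0.06],[0.1,0.12]]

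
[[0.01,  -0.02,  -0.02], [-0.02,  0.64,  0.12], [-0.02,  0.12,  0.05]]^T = [[0.01, -0.02, -0.02],[-0.02, 0.64, 0.12],[-0.02, 0.12, 0.05]]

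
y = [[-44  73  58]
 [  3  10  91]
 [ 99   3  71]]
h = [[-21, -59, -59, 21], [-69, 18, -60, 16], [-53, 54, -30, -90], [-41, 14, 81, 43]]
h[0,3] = 21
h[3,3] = 43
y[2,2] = 71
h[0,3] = 21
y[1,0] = 3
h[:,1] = [-59, 18, 54, 14]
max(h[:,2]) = 81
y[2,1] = 3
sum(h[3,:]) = 97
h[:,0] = [-21, -69, -53, -41]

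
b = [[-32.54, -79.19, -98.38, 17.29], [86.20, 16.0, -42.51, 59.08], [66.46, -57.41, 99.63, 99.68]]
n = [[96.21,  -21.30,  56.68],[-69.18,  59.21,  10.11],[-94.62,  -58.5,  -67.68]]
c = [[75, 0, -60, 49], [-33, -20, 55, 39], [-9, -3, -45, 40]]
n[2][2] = -67.68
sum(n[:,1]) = -20.590000000000003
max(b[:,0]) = 86.2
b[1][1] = 16.0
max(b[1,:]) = 86.2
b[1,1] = 16.0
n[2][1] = -58.5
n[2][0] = -94.62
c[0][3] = 49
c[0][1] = 0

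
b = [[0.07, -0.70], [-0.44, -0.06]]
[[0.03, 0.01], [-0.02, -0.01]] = b@ [[0.05,0.02], [-0.04,-0.01]]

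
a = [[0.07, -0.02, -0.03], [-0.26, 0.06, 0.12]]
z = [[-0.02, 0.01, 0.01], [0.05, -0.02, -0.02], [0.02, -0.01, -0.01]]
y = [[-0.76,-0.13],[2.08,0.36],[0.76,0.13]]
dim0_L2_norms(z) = [0.06, 0.02, 0.02]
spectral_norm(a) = 0.30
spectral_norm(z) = 0.07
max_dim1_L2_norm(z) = 0.06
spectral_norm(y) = 2.38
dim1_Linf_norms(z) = [0.02, 0.05, 0.02]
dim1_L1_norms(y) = [0.89, 2.44, 0.89]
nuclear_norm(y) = 2.38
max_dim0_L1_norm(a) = 0.33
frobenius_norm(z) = 0.07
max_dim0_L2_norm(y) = 2.34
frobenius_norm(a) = 0.30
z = y @ a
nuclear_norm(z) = 0.07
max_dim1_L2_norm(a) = 0.29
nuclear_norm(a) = 0.31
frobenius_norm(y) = 2.38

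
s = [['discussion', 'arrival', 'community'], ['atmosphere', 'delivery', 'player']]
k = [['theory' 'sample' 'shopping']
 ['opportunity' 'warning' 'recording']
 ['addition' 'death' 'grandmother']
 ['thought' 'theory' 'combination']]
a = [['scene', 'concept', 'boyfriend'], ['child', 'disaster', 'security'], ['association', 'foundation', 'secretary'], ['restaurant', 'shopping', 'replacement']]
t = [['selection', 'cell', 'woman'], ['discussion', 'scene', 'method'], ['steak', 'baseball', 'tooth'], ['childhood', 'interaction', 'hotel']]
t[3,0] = 'childhood'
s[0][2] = 'community'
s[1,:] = ['atmosphere', 'delivery', 'player']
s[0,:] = ['discussion', 'arrival', 'community']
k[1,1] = 'warning'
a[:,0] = ['scene', 'child', 'association', 'restaurant']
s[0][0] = 'discussion'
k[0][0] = 'theory'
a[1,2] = 'security'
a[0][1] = 'concept'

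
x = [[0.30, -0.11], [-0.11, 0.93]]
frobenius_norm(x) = 0.99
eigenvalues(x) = [0.28, 0.95]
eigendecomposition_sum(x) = [[0.27, 0.05],  [0.05, 0.01]] + [[0.03, -0.16], [-0.16, 0.92]]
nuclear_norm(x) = 1.23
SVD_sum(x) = [[0.03, -0.16], [-0.16, 0.92]] + [[0.27,0.05],[0.05,0.01]]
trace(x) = 1.23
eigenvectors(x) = [[-0.99, 0.17], [-0.17, -0.99]]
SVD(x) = [[-0.17, 0.99], [0.99, 0.17]] @ diag([0.9486540124140576, 0.2813459875859425]) @ [[-0.17, 0.99],[0.99, 0.17]]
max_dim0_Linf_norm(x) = 0.93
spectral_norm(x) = 0.95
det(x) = 0.27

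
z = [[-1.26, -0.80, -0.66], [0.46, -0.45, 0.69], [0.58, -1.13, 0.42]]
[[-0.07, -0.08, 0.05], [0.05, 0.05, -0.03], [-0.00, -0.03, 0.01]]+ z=[[-1.33, -0.88, -0.61], [0.51, -0.40, 0.66], [0.58, -1.16, 0.43]]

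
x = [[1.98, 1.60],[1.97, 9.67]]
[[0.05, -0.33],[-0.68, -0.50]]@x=[[-0.55,-3.11], [-2.33,-5.92]]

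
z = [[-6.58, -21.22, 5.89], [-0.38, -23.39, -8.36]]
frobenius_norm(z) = 33.84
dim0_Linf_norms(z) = [6.58, 23.39, 8.36]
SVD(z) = [[-0.67, -0.74], [-0.74, 0.67]] @ diag([32.00760484774843, 10.996191700329296]) @ [[0.15, 0.99, 0.07], [0.42, 0.0, -0.91]]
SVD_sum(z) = [[-3.16, -21.21, -1.5], [-3.48, -23.4, -1.66]] + [[-3.42, -0.01, 7.39], [3.1, 0.01, -6.70]]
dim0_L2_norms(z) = [6.59, 31.58, 10.23]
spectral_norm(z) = 32.01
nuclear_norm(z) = 43.00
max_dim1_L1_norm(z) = 33.69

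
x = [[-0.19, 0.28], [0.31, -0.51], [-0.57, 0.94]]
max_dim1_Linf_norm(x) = 0.94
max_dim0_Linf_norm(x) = 0.94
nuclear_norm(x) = 1.31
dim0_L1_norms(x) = [1.07, 1.73]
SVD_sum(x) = [[-0.18, 0.29], [0.31, -0.51], [-0.57, 0.94]] + [[-0.01, -0.01], [-0.0, -0.0], [0.0, 0.00]]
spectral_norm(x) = 1.30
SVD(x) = [[-0.26, -0.96], [0.46, -0.09], [-0.85, 0.25]] @ diag([1.2957329702972544, 0.016615344855099447]) @ [[0.52, -0.85], [0.85, 0.52]]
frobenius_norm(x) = 1.30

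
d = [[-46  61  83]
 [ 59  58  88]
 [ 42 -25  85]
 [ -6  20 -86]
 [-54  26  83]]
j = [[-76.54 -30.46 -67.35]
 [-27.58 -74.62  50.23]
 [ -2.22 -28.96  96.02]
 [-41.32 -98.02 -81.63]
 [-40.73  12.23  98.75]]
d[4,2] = 83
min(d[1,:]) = 58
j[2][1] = -28.96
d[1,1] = 58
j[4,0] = -40.73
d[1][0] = 59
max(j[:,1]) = 12.23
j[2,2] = 96.02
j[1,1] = -74.62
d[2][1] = -25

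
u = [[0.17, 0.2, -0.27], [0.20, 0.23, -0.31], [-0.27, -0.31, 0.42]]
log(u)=[[(-4.61+2.47j), (1.29-0.9j), -1.88+0.92j], [1.29-0.90j, (-5.06+0.33j), (-2.77-0.33j)], [-1.88+0.92j, -2.77-0.33j, (-3.45+0.34j)]]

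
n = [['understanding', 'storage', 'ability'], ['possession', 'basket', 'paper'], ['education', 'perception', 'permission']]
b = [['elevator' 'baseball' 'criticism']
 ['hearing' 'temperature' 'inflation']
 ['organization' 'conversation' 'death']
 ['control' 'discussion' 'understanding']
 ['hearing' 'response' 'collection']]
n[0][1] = 'storage'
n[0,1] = 'storage'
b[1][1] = 'temperature'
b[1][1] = 'temperature'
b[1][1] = 'temperature'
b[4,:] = ['hearing', 'response', 'collection']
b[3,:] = ['control', 'discussion', 'understanding']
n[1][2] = 'paper'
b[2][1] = 'conversation'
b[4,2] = 'collection'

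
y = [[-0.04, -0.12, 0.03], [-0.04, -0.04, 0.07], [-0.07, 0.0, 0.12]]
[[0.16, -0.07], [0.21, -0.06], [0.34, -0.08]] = y @ [[-1.3, 0.45], [-0.35, 0.30], [2.04, -0.43]]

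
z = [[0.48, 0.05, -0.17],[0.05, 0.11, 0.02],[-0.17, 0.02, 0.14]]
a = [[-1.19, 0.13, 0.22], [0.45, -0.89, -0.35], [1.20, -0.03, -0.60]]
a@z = [[-0.6, -0.04, 0.24], [0.23, -0.08, -0.14], [0.68, 0.04, -0.29]]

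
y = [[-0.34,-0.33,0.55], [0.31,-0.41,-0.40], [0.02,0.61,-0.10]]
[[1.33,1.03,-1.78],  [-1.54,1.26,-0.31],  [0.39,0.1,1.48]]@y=[[-0.17, -1.95, 0.50], [0.91, -0.20, -1.32], [-0.07, 0.73, 0.03]]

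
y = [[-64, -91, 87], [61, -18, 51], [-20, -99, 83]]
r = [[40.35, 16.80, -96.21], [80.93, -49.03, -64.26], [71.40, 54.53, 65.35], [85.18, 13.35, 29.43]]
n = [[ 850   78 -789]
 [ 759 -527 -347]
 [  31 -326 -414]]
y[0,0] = -64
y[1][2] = 51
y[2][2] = 83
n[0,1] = 78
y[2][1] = -99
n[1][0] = 759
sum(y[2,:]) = -36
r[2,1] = 54.53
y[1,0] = 61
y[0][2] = 87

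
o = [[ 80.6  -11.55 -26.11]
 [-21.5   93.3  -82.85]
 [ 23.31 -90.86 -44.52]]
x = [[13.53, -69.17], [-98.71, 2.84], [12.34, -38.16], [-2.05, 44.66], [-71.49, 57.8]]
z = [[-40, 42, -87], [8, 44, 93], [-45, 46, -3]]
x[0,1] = -69.17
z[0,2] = -87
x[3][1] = 44.66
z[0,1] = 42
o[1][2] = -82.85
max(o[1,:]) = 93.3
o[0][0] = 80.6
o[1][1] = 93.3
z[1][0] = 8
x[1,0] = -98.71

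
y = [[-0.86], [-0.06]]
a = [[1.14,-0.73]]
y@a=[[-0.98, 0.63], [-0.07, 0.04]]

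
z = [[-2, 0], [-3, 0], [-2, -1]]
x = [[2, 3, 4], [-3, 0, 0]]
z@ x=[[-4, -6, -8], [-6, -9, -12], [-1, -6, -8]]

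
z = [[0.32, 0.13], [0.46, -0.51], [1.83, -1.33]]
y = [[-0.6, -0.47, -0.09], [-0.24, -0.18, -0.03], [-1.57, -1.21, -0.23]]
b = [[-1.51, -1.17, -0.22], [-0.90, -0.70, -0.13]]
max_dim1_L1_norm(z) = 3.16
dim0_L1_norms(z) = [2.61, 1.97]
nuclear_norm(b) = 2.24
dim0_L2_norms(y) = [1.7, 1.31, 0.25]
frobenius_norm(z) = 2.39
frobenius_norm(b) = 2.24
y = z @ b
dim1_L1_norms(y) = [1.16, 0.45, 3.01]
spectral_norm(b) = 2.24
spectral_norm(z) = 2.37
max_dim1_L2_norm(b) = 1.92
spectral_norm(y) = 2.16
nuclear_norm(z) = 2.69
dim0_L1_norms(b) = [2.41, 1.87, 0.35]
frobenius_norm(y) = 2.16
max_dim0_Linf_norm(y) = 1.57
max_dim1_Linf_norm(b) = 1.51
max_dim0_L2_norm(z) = 1.91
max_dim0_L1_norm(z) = 2.61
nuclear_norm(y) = 2.17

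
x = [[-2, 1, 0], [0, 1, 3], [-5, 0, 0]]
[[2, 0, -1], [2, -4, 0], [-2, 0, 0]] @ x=[[1, 2, 0], [-4, -2, -12], [4, -2, 0]]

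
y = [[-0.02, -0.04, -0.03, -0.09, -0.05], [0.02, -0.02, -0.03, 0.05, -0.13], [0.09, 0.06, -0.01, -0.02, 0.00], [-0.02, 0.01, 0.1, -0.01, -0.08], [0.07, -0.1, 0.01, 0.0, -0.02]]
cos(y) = [[1.0, -0.00, 0.0, -0.00, -0.01], [0.01, 0.99, -0.0, 0.0, -0.00], [0.0, 0.00, 1.00, 0.0, 0.01], [-0.0, -0.01, 0.00, 1.00, -0.0], [0.00, -0.0, -0.0, 0.01, 1.0]]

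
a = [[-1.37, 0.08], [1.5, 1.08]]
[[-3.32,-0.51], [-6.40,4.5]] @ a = [[3.78,-0.82],[15.52,4.35]]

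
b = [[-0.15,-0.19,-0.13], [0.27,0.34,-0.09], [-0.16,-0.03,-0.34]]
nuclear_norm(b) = 0.94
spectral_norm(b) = 0.52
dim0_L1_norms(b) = [0.58, 0.56, 0.56]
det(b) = -0.01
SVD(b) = [[-0.51, 0.14, 0.85], [0.75, 0.55, 0.36], [-0.42, 0.82, -0.39]] @ diag([0.5225312836372686, 0.3732058641344541, 0.043340980561631916]) @ [[0.66,  0.7,  0.27], [-0.01,  0.37,  -0.93], [0.75,  -0.61,  -0.25]]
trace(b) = -0.15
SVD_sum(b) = [[-0.18,-0.19,-0.07], [0.26,0.27,0.11], [-0.15,-0.15,-0.06]] + [[-0.00, 0.02, -0.05], [-0.00, 0.08, -0.19], [-0.00, 0.11, -0.28]] + [[0.03,-0.02,-0.01], [0.01,-0.01,-0.00], [-0.01,0.01,0.0]]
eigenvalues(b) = [(0.13+0.06j), (0.13-0.06j), (-0.41+0j)]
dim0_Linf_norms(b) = [0.27, 0.34, 0.34]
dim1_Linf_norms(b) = [0.19, 0.34, 0.34]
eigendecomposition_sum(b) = [[(-0.04+0.24j), -0.08+0.18j, (0.01-0.1j)], [0.13-0.30j, (0.17-0.21j), (-0.05+0.13j)], [(-0-0.06j), 0.01-0.05j, 0.03j]] + [[(-0.04-0.24j), (-0.08-0.18j), (0.01+0.1j)],[0.13+0.30j, (0.17+0.21j), -0.05-0.13j],[-0.00+0.06j, 0.01+0.05j, -0.03j]] + [[(-0.07-0j), (-0.02-0j), (-0.16+0j)], [(0.01+0j), 0j, (0.02-0j)], [(-0.15-0j), (-0.05-0j), -0.34+0.00j]]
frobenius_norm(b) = 0.64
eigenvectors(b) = [[(0.57-0.15j), (0.57+0.15j), (0.42+0j)], [(-0.79+0j), (-0.79-0j), (-0.04+0j)], [(-0.13+0.07j), -0.13-0.07j, (0.91+0j)]]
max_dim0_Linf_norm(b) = 0.34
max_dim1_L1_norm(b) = 0.7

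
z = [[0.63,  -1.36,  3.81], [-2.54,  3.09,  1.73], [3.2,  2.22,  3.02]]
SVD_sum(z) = [[1.21, 1.00, 2.66], [0.59, 0.49, 1.29], [1.79, 1.48, 3.94]] + [[0.87, -0.9, -0.05], [-2.81, 2.92, 0.18], [0.34, -0.35, -0.02]] + [[-1.44, -1.46, 1.2], [-0.32, -0.32, 0.26], [1.08, 1.09, -0.9]]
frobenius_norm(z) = 7.75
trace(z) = 6.74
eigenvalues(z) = [-3.08, 4.49, 5.33]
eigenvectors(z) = [[0.72, 0.64, 0.65], [0.45, -0.65, -0.16], [-0.54, 0.42, 0.74]]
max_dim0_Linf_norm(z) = 3.81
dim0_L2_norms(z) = [4.13, 4.04, 5.16]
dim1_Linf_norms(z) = [3.81, 3.09, 3.2]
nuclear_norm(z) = 13.01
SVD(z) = [[-0.54, 0.29, -0.79], [-0.26, -0.95, -0.17], [-0.8, 0.11, 0.59]] @ diag([5.717066856425036, 4.275109773673015, 3.0137324005644275]) @ [[-0.39, -0.32, -0.86], [0.69, -0.72, -0.04], [0.61, 0.61, -0.51]]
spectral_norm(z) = 5.72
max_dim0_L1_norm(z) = 8.56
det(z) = -73.66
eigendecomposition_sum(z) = [[-1.63,-0.81,1.25], [-1.02,-0.5,0.78], [1.23,0.61,-0.94]] + [[1.26,-4.54,-2.09], [-1.27,4.59,2.11], [0.82,-2.96,-1.36]] + [[1.01, 3.99, 4.65], [-0.25, -1.00, -1.16], [1.15, 4.57, 5.32]]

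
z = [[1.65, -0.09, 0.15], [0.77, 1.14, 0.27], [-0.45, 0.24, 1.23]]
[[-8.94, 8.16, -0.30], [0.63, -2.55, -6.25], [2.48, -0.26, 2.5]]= z @ [[-5.13, 4.4, -0.75],[4.18, -5.81, -5.65],[-0.68, 2.53, 2.86]]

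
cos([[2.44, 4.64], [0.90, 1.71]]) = [[0.1, -1.71],[-0.33, 0.37]]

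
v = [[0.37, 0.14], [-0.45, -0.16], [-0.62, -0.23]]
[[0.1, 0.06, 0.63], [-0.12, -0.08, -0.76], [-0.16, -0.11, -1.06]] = v@[[0.05, 0.27, 1.36], [0.58, -0.27, 0.94]]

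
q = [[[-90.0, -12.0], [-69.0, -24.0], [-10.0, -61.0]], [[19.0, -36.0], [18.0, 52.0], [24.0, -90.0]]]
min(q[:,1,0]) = -69.0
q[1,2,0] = 24.0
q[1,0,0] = 19.0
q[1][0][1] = -36.0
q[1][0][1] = -36.0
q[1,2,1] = -90.0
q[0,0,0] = -90.0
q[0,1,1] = -24.0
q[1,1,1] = 52.0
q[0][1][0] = -69.0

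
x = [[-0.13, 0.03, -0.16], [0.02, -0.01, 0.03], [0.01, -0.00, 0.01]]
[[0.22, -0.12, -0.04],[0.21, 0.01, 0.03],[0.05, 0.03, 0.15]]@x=[[-0.03,  0.01,  -0.04], [-0.03,  0.01,  -0.03], [-0.0,  0.0,  -0.01]]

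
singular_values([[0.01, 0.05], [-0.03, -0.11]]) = [0.12, 0.0]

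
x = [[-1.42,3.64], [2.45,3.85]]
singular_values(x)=[5.38, 2.67]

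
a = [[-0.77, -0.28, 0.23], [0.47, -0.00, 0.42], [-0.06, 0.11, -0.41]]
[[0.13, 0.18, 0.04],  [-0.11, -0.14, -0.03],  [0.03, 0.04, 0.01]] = a @ [[-0.21, -0.29, -0.06], [0.10, 0.14, 0.03], [-0.02, -0.02, -0.00]]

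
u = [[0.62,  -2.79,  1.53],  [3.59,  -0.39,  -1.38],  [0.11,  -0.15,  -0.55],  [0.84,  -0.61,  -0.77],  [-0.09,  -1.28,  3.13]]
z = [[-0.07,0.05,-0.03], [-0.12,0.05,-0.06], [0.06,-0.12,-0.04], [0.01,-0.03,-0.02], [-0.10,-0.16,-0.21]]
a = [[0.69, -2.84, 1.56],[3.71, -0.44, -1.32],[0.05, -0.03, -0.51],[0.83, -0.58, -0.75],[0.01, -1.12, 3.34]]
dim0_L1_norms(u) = [5.25, 5.22, 7.36]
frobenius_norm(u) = 6.24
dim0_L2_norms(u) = [3.74, 3.16, 3.86]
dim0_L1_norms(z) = [0.36, 0.41, 0.36]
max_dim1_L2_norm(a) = 3.96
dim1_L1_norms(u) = [4.94, 5.36, 0.81, 2.22, 4.5]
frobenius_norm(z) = 0.36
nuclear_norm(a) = 10.32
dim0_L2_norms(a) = [3.86, 3.14, 4.02]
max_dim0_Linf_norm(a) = 3.71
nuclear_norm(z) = 0.51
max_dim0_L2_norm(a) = 4.02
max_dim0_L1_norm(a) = 7.48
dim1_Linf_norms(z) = [0.07, 0.12, 0.12, 0.03, 0.21]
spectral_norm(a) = 4.62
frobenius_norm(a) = 6.40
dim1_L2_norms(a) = [3.31, 3.96, 0.51, 1.26, 3.52]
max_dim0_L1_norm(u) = 7.36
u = a + z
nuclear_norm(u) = 9.99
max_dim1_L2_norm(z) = 0.28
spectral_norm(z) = 0.30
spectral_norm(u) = 4.57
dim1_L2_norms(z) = [0.09, 0.14, 0.14, 0.04, 0.28]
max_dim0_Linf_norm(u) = 3.59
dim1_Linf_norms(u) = [2.79, 3.59, 0.55, 0.84, 3.13]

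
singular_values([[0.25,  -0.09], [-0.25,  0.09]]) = [0.38, 0.0]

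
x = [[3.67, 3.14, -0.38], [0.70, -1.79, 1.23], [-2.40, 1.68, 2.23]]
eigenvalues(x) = [(3.48+0.45j), (3.48-0.45j), (-2.86+0j)]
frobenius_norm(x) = 6.50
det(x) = -35.22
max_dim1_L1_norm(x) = 7.19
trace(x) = 4.11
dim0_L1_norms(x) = [6.77, 6.61, 3.84]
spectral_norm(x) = 5.05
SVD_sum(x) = [[3.86,2.47,-1.16], [-0.54,-0.35,0.16], [-1.33,-0.85,0.4]] + [[-0.38,0.78,0.39], [0.49,-1.01,-0.51], [-1.3,2.66,1.34]] + [[0.18, -0.11, 0.39], [0.75, -0.43, 1.58], [0.23, -0.13, 0.49]]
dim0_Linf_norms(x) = [3.67, 3.14, 2.23]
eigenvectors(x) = [[(-0.36-0.2j), -0.36+0.20j, (-0.41+0j)], [(0.16-0.04j), 0.16+0.04j, (0.79+0j)], [0.90+0.00j, 0.90-0.00j, -0.45+0.00j]]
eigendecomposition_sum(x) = [[(1.95-2.53j), 0.98-1.95j, (-0.04-1.14j)],[0.12+1.27j, (0.25+0.84j), 0.32+0.32j],[-1.07+6.94j, (0.19+4.8j), (1.28+2.14j)]] + [[1.95+2.53j, (0.98+1.95j), -0.04+1.14j], [(0.12-1.27j), (0.25-0.84j), (0.32-0.32j)], [(-1.07-6.94j), 0.19-4.80j, (1.28-2.14j)]] + [[(-0.24+0j),1.17+0.00j,(-0.3-0j)], [0.46-0.00j,-2.28-0.00j,(0.59+0j)], [-0.26+0.00j,(1.31+0j),-0.34-0.00j]]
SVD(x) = [[-0.94, 0.26, 0.23],[0.13, -0.34, 0.93],[0.32, 0.90, 0.29]] @ diag([5.04742890635289, 3.6082017652166067, 1.9337894034255745]) @ [[-0.82, -0.52, 0.25], [-0.40, 0.82, 0.41], [0.42, -0.24, 0.88]]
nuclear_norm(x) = 10.59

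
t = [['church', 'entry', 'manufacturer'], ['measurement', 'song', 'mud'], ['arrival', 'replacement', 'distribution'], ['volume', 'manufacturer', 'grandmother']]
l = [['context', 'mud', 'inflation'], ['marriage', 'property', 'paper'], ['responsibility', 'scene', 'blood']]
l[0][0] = 'context'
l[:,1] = ['mud', 'property', 'scene']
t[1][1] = 'song'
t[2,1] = 'replacement'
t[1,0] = 'measurement'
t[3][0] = 'volume'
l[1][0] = 'marriage'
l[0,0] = 'context'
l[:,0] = ['context', 'marriage', 'responsibility']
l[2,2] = 'blood'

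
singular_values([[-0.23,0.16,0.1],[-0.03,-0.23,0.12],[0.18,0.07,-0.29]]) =[0.42, 0.31, 0.06]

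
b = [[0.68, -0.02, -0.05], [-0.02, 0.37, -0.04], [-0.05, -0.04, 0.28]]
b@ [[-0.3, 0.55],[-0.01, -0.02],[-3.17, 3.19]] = [[-0.05, 0.21],[0.13, -0.15],[-0.87, 0.87]]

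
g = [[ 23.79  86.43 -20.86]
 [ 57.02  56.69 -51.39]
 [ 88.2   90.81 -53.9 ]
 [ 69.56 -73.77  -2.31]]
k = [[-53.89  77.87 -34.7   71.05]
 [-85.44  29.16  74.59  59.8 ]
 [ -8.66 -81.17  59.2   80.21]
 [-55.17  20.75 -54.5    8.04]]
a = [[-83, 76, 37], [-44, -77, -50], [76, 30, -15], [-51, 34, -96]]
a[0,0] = -83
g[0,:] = [23.79, 86.43, -20.86]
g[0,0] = 23.79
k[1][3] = 59.8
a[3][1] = 34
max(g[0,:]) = 86.43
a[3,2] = -96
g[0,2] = -20.86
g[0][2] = -20.86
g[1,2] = -51.39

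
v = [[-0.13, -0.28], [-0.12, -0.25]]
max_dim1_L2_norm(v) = 0.31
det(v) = -0.00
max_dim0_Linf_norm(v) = 0.28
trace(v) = -0.38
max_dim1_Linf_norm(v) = 0.28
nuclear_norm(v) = 0.42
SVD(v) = [[-0.74, -0.67], [-0.67, 0.74]] @ diag([0.4149614114590941, 0.0026508488973279575]) @ [[0.43, 0.9],[-0.9, 0.43]]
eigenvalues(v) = [0.0, -0.38]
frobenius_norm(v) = 0.41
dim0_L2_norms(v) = [0.18, 0.38]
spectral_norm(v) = 0.41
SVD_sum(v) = [[-0.13,  -0.28],[-0.12,  -0.25]] + [[0.0, -0.00], [-0.00, 0.00]]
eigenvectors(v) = [[0.90, 0.74], [-0.43, 0.67]]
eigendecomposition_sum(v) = [[0.0, -0.00], [-0.0, 0.0]] + [[-0.13, -0.28], [-0.12, -0.25]]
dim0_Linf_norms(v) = [0.13, 0.28]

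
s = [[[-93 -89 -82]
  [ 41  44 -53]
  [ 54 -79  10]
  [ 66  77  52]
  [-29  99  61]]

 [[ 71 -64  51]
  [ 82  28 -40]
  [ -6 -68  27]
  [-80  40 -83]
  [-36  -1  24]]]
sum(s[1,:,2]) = -21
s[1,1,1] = 28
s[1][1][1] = 28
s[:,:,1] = [[-89, 44, -79, 77, 99], [-64, 28, -68, 40, -1]]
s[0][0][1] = -89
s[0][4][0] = -29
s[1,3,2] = -83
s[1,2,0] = -6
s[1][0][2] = 51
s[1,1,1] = 28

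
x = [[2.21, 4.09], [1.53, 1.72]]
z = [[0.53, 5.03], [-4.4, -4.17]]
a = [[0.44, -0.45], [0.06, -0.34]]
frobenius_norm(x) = 5.19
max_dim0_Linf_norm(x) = 4.09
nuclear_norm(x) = 5.64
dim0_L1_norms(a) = [0.5, 0.79]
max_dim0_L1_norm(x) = 5.81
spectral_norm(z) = 7.43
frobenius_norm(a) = 0.72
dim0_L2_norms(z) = [4.43, 6.53]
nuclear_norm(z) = 10.11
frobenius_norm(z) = 7.89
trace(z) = -3.64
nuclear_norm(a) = 0.87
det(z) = 19.92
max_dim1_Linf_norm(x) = 4.09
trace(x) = 3.93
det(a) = -0.12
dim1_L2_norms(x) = [4.65, 2.3]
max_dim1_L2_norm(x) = 4.65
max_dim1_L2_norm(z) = 6.06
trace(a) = 0.10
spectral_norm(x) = 5.17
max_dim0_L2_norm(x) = 4.44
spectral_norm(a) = 0.70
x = a @ z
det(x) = -2.46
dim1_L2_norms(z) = [5.06, 6.06]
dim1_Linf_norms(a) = [0.45, 0.34]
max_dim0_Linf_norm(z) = 5.03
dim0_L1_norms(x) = [3.74, 5.81]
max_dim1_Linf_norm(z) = 5.03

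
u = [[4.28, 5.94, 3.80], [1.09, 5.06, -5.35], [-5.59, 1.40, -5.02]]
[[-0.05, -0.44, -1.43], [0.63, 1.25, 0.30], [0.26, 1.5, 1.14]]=u@[[0.04, -0.1, -0.09], [0.02, 0.1, -0.08], [-0.09, -0.16, -0.15]]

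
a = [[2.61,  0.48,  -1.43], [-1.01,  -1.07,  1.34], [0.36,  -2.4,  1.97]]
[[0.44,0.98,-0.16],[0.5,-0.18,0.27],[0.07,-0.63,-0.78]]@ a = [[0.1, -0.45, 0.37], [1.58, -0.22, -0.42], [0.54, 2.58, -2.48]]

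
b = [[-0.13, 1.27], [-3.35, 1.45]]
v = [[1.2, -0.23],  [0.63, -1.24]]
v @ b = [[0.61, 1.19], [4.07, -1.0]]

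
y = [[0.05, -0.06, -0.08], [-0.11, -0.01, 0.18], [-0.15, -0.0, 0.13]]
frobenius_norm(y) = 0.31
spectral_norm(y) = 0.30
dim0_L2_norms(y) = [0.19, 0.06, 0.24]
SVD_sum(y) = [[0.06,  -0.00,  -0.07],[-0.13,  0.01,  0.16],[-0.12,  0.01,  0.15]] + [[-0.01,-0.06,-0.01], [-0.00,-0.01,-0.0], [-0.0,-0.02,-0.0]] + [[0.0,-0.00,0.0], [0.02,-0.01,0.02], [-0.02,0.01,-0.02]]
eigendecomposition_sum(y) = [[(0.09+0j),(-0.02+0j),-0.09+0.00j], [-0.12+0.00j,0.03+0.00j,0.13+0.00j], [-0.12+0.00j,0.03+0.00j,(0.13+0j)]] + [[(-0.02+0.01j), (-0.02-0.01j), (0.01+0.02j)], [0.01+0.02j, (-0.02+0.02j), 0.02-0.00j], [-0.02+0.00j, (-0.01-0.01j), 0.02j]] + [[-0.02-0.01j, -0.02+0.01j, (0.01-0.02j)], [(0.01-0.02j), -0.02-0.02j, 0.02+0.00j], [-0.02-0.00j, -0.01+0.01j, 0.00-0.02j]]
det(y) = 0.00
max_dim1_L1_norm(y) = 0.3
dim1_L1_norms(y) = [0.19, 0.3, 0.28]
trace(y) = 0.17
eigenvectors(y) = [[(0.46+0j), -0.16-0.55j, (-0.16+0.55j)],[-0.64+0.00j, (-0.64+0j), -0.64-0.00j],[-0.62+0.00j, -0.01-0.50j, (-0.01+0.5j)]]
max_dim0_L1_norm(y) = 0.39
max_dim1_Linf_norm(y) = 0.18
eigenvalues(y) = [(0.24+0j), (-0.04+0.05j), (-0.04-0.05j)]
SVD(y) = [[-0.32, -0.95, -0.07], [0.69, -0.18, -0.70], [0.65, -0.27, 0.71]] @ diag([0.30138064269103104, 0.06053181092536194, 0.04478401586768815]) @ [[-0.63, 0.04, 0.78], [0.22, 0.97, 0.13], [-0.75, 0.25, -0.62]]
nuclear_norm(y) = 0.41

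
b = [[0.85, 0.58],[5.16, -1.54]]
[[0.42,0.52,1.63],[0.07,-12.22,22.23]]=b@[[0.16,-1.46,3.58], [0.49,3.04,-2.44]]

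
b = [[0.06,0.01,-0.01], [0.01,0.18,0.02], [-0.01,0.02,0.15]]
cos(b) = [[1.0, -0.0, 0.00], [-0.0, 0.98, -0.0], [0.00, -0.00, 0.99]]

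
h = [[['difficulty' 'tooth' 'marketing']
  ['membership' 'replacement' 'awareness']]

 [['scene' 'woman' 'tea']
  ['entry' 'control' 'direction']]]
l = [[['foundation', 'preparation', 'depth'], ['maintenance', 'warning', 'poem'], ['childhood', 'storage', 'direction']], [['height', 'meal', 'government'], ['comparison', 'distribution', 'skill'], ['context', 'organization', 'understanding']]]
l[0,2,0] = 'childhood'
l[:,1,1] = ['warning', 'distribution']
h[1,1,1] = 'control'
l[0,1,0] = 'maintenance'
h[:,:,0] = [['difficulty', 'membership'], ['scene', 'entry']]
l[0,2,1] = 'storage'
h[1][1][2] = 'direction'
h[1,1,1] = 'control'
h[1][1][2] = 'direction'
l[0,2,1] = 'storage'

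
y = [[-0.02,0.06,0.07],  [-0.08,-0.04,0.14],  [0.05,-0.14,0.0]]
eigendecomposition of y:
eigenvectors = [[(0.82+0j),-0.20+0.35j,(-0.2-0.35j)], [(0.15+0j),-0.71+0.00j,(-0.71-0j)], [0.55+0.00j,(-0.07-0.57j),-0.07+0.57j]]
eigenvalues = [(0.04+0j), (-0.05+0.15j), (-0.05-0.15j)]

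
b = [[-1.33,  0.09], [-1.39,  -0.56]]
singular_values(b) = [1.96, 0.44]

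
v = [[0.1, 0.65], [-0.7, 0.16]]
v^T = [[0.10, -0.70], [0.65, 0.16]]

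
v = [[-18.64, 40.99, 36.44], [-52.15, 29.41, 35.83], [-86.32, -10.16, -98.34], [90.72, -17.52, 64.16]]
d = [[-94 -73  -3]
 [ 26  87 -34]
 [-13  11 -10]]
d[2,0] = -13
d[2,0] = -13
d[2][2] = -10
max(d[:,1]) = 87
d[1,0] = 26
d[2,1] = 11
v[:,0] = [-18.64, -52.15, -86.32, 90.72]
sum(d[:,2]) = -47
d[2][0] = -13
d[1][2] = -34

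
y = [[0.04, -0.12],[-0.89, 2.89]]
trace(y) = 2.93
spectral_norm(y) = 3.03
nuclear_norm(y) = 3.03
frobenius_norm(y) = 3.03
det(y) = 0.01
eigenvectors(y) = [[-0.96, 0.04], [-0.29, -1.0]]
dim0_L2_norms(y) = [0.89, 2.89]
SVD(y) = [[-0.04, 1.0], [1.0, 0.04]] @ diag([3.0265808342134704, 0.0029075714418471802]) @ [[-0.29, 0.96], [0.96, 0.29]]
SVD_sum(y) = [[0.04,-0.12], [-0.89,2.89]] + [[0.0, 0.00],[0.00, 0.0]]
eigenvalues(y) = [0.0, 2.93]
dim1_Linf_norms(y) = [0.12, 2.89]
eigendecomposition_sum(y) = [[0.0,0.0],[0.0,0.00]] + [[0.04, -0.12],[-0.89, 2.89]]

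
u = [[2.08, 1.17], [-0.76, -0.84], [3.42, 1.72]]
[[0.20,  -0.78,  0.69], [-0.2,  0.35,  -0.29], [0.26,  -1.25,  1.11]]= u @ [[-0.08, -0.29, 0.28],[0.31, -0.15, 0.09]]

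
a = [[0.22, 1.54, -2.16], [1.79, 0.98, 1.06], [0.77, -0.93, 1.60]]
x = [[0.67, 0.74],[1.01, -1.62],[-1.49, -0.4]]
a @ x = [[4.92, -1.47],[0.61, -0.69],[-2.81, 1.44]]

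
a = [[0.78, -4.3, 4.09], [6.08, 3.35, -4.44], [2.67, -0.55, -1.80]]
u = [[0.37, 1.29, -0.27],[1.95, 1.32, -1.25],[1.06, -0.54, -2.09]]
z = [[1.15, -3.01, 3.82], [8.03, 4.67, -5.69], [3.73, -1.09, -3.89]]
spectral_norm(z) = 12.05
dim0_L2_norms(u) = [2.25, 1.92, 2.45]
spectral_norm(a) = 9.46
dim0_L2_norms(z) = [8.93, 5.66, 7.88]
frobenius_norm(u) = 3.84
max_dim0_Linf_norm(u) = 2.09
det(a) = -52.95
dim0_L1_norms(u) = [3.38, 3.15, 3.61]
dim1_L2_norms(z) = [5.0, 10.89, 5.5]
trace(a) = 2.33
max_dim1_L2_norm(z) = 10.89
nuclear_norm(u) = 5.67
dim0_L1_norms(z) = [12.91, 8.77, 13.4]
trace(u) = -0.40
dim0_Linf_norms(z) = [8.03, 4.67, 5.69]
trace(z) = 1.93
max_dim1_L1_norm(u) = 4.52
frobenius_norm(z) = 13.19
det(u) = 2.94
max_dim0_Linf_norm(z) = 8.03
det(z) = -158.14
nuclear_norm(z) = 19.46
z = u + a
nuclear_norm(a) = 15.47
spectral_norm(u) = 3.32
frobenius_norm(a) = 10.70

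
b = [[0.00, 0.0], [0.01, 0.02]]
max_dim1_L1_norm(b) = 0.03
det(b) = 0.00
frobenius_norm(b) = 0.02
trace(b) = 0.02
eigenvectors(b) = [[0.0, 0.89], [1.00, -0.45]]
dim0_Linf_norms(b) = [0.01, 0.02]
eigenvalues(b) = [0.02, 0.0]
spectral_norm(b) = 0.02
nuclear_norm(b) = 0.02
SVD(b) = [[0.00, -1.0], [-1.0, 0.0]] @ diag([0.022360679774997897, 0.0]) @ [[-0.45,-0.89], [-0.89,0.45]]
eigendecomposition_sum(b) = [[0.00, 0.0], [0.01, 0.02]] + [[0.00, 0.0],[-0.00, 0.00]]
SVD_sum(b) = [[0.0, 0.00], [0.01, 0.02]] + [[0.0, -0.0], [0.0, 0.00]]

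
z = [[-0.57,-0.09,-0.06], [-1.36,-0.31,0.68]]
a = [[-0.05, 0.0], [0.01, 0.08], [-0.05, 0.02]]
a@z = [[0.03, 0.00, 0.00], [-0.11, -0.03, 0.05], [0.0, -0.00, 0.02]]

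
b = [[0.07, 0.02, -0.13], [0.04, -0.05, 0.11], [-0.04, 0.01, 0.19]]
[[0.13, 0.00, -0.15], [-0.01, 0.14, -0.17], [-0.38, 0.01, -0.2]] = b@[[-0.35, 1.05, -4.23],[-4.09, -1.23, -3.87],[-1.84, 0.36, -1.73]]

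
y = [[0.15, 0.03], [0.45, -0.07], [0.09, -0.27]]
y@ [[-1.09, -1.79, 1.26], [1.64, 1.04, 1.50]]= [[-0.11, -0.24, 0.23], [-0.61, -0.88, 0.46], [-0.54, -0.44, -0.29]]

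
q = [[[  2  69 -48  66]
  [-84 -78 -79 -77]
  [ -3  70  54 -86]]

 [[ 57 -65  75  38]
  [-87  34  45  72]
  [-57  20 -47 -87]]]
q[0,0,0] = 2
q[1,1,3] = 72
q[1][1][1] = 34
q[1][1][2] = 45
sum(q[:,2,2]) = 7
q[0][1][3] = -77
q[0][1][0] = -84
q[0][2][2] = 54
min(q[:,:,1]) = -78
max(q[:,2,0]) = -3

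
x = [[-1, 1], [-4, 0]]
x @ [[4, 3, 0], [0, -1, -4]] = [[-4, -4, -4], [-16, -12, 0]]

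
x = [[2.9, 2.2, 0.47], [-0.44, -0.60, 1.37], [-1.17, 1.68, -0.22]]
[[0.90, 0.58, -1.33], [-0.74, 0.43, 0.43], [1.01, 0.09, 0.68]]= x@[[-0.04, 0.04, -0.53], [0.53, 0.13, 0.06], [-0.32, 0.38, 0.17]]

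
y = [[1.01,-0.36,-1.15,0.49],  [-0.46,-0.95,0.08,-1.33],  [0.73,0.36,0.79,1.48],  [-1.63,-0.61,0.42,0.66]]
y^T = [[1.01, -0.46, 0.73, -1.63], [-0.36, -0.95, 0.36, -0.61], [-1.15, 0.08, 0.79, 0.42], [0.49, -1.33, 1.48, 0.66]]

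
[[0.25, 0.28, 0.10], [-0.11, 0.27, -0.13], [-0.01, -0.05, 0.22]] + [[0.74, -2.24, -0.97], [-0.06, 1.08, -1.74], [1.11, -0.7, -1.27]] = [[0.99, -1.96, -0.87], [-0.17, 1.35, -1.87], [1.1, -0.75, -1.05]]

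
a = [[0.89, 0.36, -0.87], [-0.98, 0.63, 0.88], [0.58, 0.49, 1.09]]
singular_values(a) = [1.9, 1.25, 0.65]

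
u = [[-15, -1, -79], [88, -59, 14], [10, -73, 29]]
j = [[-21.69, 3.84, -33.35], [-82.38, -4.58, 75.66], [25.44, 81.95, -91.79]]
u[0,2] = -79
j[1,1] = -4.58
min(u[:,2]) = -79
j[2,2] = -91.79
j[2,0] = 25.44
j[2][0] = 25.44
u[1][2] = 14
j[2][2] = -91.79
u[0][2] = -79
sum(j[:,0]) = -78.63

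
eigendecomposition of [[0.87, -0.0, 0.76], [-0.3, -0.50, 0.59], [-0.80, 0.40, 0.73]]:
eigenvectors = [[-0.01+0.67j, -0.01-0.67j, (-0.11+0j)], [(-0.28+0.01j), (-0.28-0.01j), (-0.97+0j)], [-0.69+0.00j, -0.69-0.00j, 0.22+0.00j]]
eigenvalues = [(0.88+0.78j), (0.88-0.78j), (-0.66+0j)]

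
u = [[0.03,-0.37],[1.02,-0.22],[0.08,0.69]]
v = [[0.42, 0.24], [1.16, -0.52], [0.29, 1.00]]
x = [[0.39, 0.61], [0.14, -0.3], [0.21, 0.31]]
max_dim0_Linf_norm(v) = 1.16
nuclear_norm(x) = 1.11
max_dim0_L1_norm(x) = 1.22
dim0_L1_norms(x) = [0.74, 1.22]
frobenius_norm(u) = 1.31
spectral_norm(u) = 1.06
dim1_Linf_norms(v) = [0.42, 1.16, 1.0]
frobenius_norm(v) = 1.71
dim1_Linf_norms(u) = [0.37, 1.02, 0.69]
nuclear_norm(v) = 2.41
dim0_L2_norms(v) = [1.27, 1.15]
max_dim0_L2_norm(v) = 1.27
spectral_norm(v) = 1.31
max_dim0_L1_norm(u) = 1.28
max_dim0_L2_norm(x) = 0.75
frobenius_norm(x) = 0.88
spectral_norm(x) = 0.84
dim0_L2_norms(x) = [0.46, 0.75]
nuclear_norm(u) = 1.83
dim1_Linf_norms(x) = [0.61, 0.3, 0.31]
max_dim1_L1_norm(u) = 1.24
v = x + u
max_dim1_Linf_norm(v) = 1.16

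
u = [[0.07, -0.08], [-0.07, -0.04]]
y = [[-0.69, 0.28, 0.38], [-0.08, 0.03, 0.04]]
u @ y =[[-0.04, 0.02, 0.02], [0.05, -0.02, -0.03]]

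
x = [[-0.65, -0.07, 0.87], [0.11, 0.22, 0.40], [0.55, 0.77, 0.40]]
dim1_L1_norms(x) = [1.59, 0.73, 1.72]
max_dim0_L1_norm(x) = 1.67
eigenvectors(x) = [[0.39, 0.92, 0.64], [0.43, 0.04, -0.68], [0.81, -0.38, 0.36]]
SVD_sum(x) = [[-0.22,0.29,0.86],[-0.10,0.13,0.38],[-0.11,0.15,0.44]] + [[-0.42, -0.37, 0.02],[0.16, 0.14, -0.01],[0.68, 0.6, -0.03]] + [[-0.01,0.01,-0.01], [0.05,-0.05,0.03], [-0.02,0.02,-0.01]]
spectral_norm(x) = 1.13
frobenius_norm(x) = 1.57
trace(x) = -0.03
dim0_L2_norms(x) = [0.86, 0.8, 1.04]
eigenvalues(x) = [1.07, -1.01, -0.09]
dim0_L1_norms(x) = [1.31, 1.06, 1.67]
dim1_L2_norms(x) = [1.09, 0.47, 1.03]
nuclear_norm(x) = 2.30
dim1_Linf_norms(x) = [0.87, 0.4, 0.77]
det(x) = 0.10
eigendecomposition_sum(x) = [[0.12, 0.28, 0.32], [0.13, 0.30, 0.35], [0.24, 0.57, 0.65]] + [[-0.76, -0.40, 0.58], [-0.03, -0.02, 0.03], [0.31, 0.17, -0.24]] + [[-0.01, 0.06, -0.03], [0.01, -0.06, 0.03], [-0.01, 0.03, -0.01]]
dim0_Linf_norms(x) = [0.65, 0.77, 0.87]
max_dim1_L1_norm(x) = 1.72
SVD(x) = [[0.83, 0.51, -0.22],[0.36, -0.20, 0.91],[0.42, -0.83, -0.35]] @ diag([1.1255339882185922, 1.08942255615629, 0.08081915306809918]) @ [[-0.24, 0.31, 0.92],[-0.75, -0.66, 0.03],[0.62, -0.68, 0.39]]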